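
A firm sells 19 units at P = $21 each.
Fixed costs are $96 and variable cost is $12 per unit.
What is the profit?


Total Revenue = P * Q = 21 * 19 = $399
Total Cost = FC + VC*Q = 96 + 12*19 = $324
Profit = TR - TC = 399 - 324 = $75

$75


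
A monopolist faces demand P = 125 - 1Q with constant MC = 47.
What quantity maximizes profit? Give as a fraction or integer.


TR = P*Q = (125 - 1Q)Q = 125Q - 1Q^2
MR = dTR/dQ = 125 - 2Q
Set MR = MC:
125 - 2Q = 47
78 = 2Q
Q* = 78/2 = 39

39


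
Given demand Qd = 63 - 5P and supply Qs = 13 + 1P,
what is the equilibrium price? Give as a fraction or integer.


At equilibrium, Qd = Qs.
63 - 5P = 13 + 1P
63 - 13 = 5P + 1P
50 = 6P
P* = 50/6 = 25/3

25/3


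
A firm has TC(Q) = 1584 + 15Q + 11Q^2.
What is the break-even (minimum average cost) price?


AC(Q) = 1584/Q + 15 + 11Q
To minimize: dAC/dQ = -1584/Q^2 + 11 = 0
Q^2 = 1584/11 = 144
Q* = 12
Min AC = 1584/12 + 15 + 11*12
Min AC = 132 + 15 + 132 = 279

279


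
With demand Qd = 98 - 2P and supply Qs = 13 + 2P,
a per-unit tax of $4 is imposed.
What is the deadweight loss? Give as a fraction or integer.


Pre-tax equilibrium quantity: Q* = 111/2
Post-tax equilibrium quantity: Q_tax = 103/2
Reduction in quantity: Q* - Q_tax = 4
DWL = (1/2) * tax * (Q* - Q_tax)
DWL = (1/2) * 4 * 4 = 8

8


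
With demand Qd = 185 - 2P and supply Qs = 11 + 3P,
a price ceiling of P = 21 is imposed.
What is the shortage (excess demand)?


At P = 21:
Qd = 185 - 2*21 = 143
Qs = 11 + 3*21 = 74
Shortage = Qd - Qs = 143 - 74 = 69

69


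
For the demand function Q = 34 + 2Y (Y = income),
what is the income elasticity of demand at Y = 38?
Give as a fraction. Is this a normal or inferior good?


dQ/dY = 2
At Y = 38: Q = 34 + 2*38 = 110
Ey = (dQ/dY)(Y/Q) = 2 * 38 / 110 = 38/55
Since Ey > 0, this is a normal good.

38/55 (normal good)


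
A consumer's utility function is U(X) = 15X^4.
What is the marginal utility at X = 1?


MU = dU/dX = 15*4*X^(4-1)
MU = 60*X^3
At X = 1:
MU = 60 * 1^3
MU = 60 * 1 = 60

60


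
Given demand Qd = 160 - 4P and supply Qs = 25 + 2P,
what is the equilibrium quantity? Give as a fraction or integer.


First find equilibrium price:
160 - 4P = 25 + 2P
P* = 135/6 = 45/2
Then substitute into demand:
Q* = 160 - 4 * 45/2 = 70

70


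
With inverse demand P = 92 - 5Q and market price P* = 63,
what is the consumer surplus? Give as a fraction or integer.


Maximum willingness to pay (at Q=0): P_max = 92
Quantity demanded at P* = 63:
Q* = (92 - 63)/5 = 29/5
CS = (1/2) * Q* * (P_max - P*)
CS = (1/2) * 29/5 * (92 - 63)
CS = (1/2) * 29/5 * 29 = 841/10

841/10


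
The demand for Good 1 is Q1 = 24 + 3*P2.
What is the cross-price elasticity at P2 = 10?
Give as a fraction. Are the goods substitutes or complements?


dQ1/dP2 = 3
At P2 = 10: Q1 = 24 + 3*10 = 54
Exy = (dQ1/dP2)(P2/Q1) = 3 * 10 / 54 = 5/9
Since Exy > 0, the goods are substitutes.

5/9 (substitutes)


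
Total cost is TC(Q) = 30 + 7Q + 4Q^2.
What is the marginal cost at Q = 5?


MC = dTC/dQ = 7 + 2*4*Q
At Q = 5:
MC = 7 + 8*5
MC = 7 + 40 = 47

47


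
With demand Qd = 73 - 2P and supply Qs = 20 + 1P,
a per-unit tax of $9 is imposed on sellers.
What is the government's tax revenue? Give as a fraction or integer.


With tax on sellers, new supply: Qs' = 20 + 1(P - 9)
= 11 + 1P
New equilibrium quantity:
Q_new = 95/3
Tax revenue = tax * Q_new = 9 * 95/3 = 285

285


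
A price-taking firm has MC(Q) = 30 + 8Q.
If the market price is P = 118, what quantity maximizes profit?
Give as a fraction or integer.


In perfect competition, profit is maximized where P = MC.
118 = 30 + 8Q
88 = 8Q
Q* = 88/8 = 11

11


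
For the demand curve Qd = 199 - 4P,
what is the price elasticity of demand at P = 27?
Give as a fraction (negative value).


dQ/dP = -4
At P = 27: Q = 199 - 4*27 = 91
E = (dQ/dP)(P/Q) = (-4)(27/91) = -108/91

-108/91


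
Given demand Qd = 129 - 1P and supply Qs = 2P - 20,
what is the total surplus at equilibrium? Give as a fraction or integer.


Find equilibrium: 129 - 1P = 2P - 20
129 + 20 = 3P
P* = 149/3 = 149/3
Q* = 2*149/3 - 20 = 238/3
Inverse demand: P = 129 - Q/1, so P_max = 129
Inverse supply: P = 10 + Q/2, so P_min = 10
CS = (1/2) * 238/3 * (129 - 149/3) = 28322/9
PS = (1/2) * 238/3 * (149/3 - 10) = 14161/9
TS = CS + PS = 28322/9 + 14161/9 = 14161/3

14161/3


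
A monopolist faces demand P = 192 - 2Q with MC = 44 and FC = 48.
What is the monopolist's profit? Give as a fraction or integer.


MR = MC: 192 - 4Q = 44
Q* = 37
P* = 192 - 2*37 = 118
Profit = (P* - MC)*Q* - FC
= (118 - 44)*37 - 48
= 74*37 - 48
= 2738 - 48 = 2690

2690


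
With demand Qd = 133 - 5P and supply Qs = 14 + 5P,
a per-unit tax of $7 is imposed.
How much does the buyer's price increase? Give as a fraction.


With a per-unit tax, the buyer's price increase depends on relative slopes.
Supply slope: d = 5, Demand slope: b = 5
Buyer's price increase = d * tax / (b + d)
= 5 * 7 / (5 + 5)
= 35 / 10 = 7/2

7/2


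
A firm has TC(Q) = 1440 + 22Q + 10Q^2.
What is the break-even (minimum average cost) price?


AC(Q) = 1440/Q + 22 + 10Q
To minimize: dAC/dQ = -1440/Q^2 + 10 = 0
Q^2 = 1440/10 = 144
Q* = 12
Min AC = 1440/12 + 22 + 10*12
Min AC = 120 + 22 + 120 = 262

262


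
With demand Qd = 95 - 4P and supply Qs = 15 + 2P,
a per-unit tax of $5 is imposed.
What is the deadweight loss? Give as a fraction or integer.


Pre-tax equilibrium quantity: Q* = 125/3
Post-tax equilibrium quantity: Q_tax = 35
Reduction in quantity: Q* - Q_tax = 20/3
DWL = (1/2) * tax * (Q* - Q_tax)
DWL = (1/2) * 5 * 20/3 = 50/3

50/3


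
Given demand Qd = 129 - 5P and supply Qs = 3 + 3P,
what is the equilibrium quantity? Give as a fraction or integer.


First find equilibrium price:
129 - 5P = 3 + 3P
P* = 126/8 = 63/4
Then substitute into demand:
Q* = 129 - 5 * 63/4 = 201/4

201/4


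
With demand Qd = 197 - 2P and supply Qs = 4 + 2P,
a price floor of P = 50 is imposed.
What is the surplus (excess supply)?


At P = 50:
Qd = 197 - 2*50 = 97
Qs = 4 + 2*50 = 104
Surplus = Qs - Qd = 104 - 97 = 7

7


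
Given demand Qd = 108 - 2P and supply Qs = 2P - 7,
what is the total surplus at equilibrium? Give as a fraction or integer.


Find equilibrium: 108 - 2P = 2P - 7
108 + 7 = 4P
P* = 115/4 = 115/4
Q* = 2*115/4 - 7 = 101/2
Inverse demand: P = 54 - Q/2, so P_max = 54
Inverse supply: P = 7/2 + Q/2, so P_min = 7/2
CS = (1/2) * 101/2 * (54 - 115/4) = 10201/16
PS = (1/2) * 101/2 * (115/4 - 7/2) = 10201/16
TS = CS + PS = 10201/16 + 10201/16 = 10201/8

10201/8


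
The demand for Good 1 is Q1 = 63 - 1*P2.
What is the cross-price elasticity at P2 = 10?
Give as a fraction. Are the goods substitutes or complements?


dQ1/dP2 = -1
At P2 = 10: Q1 = 63 - 1*10 = 53
Exy = (dQ1/dP2)(P2/Q1) = -1 * 10 / 53 = -10/53
Since Exy < 0, the goods are complements.

-10/53 (complements)


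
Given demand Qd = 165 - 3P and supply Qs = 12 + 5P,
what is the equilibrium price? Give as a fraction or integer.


At equilibrium, Qd = Qs.
165 - 3P = 12 + 5P
165 - 12 = 3P + 5P
153 = 8P
P* = 153/8 = 153/8

153/8


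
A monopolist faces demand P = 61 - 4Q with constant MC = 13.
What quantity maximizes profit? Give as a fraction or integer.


TR = P*Q = (61 - 4Q)Q = 61Q - 4Q^2
MR = dTR/dQ = 61 - 8Q
Set MR = MC:
61 - 8Q = 13
48 = 8Q
Q* = 48/8 = 6

6


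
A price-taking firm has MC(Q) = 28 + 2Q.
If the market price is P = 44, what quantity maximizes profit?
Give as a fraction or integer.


In perfect competition, profit is maximized where P = MC.
44 = 28 + 2Q
16 = 2Q
Q* = 16/2 = 8

8


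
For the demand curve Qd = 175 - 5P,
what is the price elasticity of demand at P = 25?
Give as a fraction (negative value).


dQ/dP = -5
At P = 25: Q = 175 - 5*25 = 50
E = (dQ/dP)(P/Q) = (-5)(25/50) = -5/2

-5/2


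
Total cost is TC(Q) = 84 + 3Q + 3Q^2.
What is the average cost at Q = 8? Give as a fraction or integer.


TC(8) = 84 + 3*8 + 3*8^2
TC(8) = 84 + 24 + 192 = 300
AC = TC/Q = 300/8 = 75/2

75/2


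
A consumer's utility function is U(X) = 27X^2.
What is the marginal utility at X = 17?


MU = dU/dX = 27*2*X^(2-1)
MU = 54*X^1
At X = 17:
MU = 54 * 17^1
MU = 54 * 17 = 918

918


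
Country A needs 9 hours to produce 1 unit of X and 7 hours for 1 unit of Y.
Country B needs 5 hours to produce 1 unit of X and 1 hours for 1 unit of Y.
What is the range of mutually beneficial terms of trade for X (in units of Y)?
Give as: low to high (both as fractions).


Opportunity cost of X for Country A = hours_X / hours_Y = 9/7 = 9/7 units of Y
Opportunity cost of X for Country B = hours_X / hours_Y = 5/1 = 5 units of Y
Terms of trade must be between the two opportunity costs.
Range: 9/7 to 5

9/7 to 5


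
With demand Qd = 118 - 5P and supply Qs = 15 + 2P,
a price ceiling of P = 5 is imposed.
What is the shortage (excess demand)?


At P = 5:
Qd = 118 - 5*5 = 93
Qs = 15 + 2*5 = 25
Shortage = Qd - Qs = 93 - 25 = 68

68


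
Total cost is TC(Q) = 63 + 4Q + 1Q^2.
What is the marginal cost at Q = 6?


MC = dTC/dQ = 4 + 2*1*Q
At Q = 6:
MC = 4 + 2*6
MC = 4 + 12 = 16

16


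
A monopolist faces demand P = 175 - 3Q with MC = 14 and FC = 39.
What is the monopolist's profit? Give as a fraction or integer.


MR = MC: 175 - 6Q = 14
Q* = 161/6
P* = 175 - 3*161/6 = 189/2
Profit = (P* - MC)*Q* - FC
= (189/2 - 14)*161/6 - 39
= 161/2*161/6 - 39
= 25921/12 - 39 = 25453/12

25453/12


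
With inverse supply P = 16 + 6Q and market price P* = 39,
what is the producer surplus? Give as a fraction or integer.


Minimum supply price (at Q=0): P_min = 16
Quantity supplied at P* = 39:
Q* = (39 - 16)/6 = 23/6
PS = (1/2) * Q* * (P* - P_min)
PS = (1/2) * 23/6 * (39 - 16)
PS = (1/2) * 23/6 * 23 = 529/12

529/12


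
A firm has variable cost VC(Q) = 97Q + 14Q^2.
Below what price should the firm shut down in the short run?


AVC(Q) = VC(Q)/Q = 97 + 14Q
AVC is increasing in Q, so minimum AVC is at Q -> 0+.
Min AVC = 97
The firm should shut down if P < 97.

97


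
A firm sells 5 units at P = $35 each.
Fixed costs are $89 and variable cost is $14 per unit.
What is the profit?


Total Revenue = P * Q = 35 * 5 = $175
Total Cost = FC + VC*Q = 89 + 14*5 = $159
Profit = TR - TC = 175 - 159 = $16

$16


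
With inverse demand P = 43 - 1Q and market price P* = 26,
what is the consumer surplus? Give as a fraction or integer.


Maximum willingness to pay (at Q=0): P_max = 43
Quantity demanded at P* = 26:
Q* = (43 - 26)/1 = 17
CS = (1/2) * Q* * (P_max - P*)
CS = (1/2) * 17 * (43 - 26)
CS = (1/2) * 17 * 17 = 289/2

289/2


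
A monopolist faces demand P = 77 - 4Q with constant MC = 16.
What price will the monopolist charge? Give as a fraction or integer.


MR = 77 - 8Q
Set MR = MC: 77 - 8Q = 16
Q* = 61/8
Substitute into demand:
P* = 77 - 4*61/8 = 93/2

93/2


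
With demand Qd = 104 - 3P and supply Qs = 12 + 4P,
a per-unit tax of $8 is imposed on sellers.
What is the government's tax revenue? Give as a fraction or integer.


With tax on sellers, new supply: Qs' = 12 + 4(P - 8)
= 4P - 20
New equilibrium quantity:
Q_new = 356/7
Tax revenue = tax * Q_new = 8 * 356/7 = 2848/7

2848/7


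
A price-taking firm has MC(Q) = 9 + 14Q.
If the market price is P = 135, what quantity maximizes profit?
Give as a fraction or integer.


In perfect competition, profit is maximized where P = MC.
135 = 9 + 14Q
126 = 14Q
Q* = 126/14 = 9

9


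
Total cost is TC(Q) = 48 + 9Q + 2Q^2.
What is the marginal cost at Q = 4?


MC = dTC/dQ = 9 + 2*2*Q
At Q = 4:
MC = 9 + 4*4
MC = 9 + 16 = 25

25


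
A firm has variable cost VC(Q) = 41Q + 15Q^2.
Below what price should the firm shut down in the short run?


AVC(Q) = VC(Q)/Q = 41 + 15Q
AVC is increasing in Q, so minimum AVC is at Q -> 0+.
Min AVC = 41
The firm should shut down if P < 41.

41


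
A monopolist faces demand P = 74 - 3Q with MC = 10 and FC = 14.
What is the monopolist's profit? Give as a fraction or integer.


MR = MC: 74 - 6Q = 10
Q* = 32/3
P* = 74 - 3*32/3 = 42
Profit = (P* - MC)*Q* - FC
= (42 - 10)*32/3 - 14
= 32*32/3 - 14
= 1024/3 - 14 = 982/3

982/3


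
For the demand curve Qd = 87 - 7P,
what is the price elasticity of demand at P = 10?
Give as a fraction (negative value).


dQ/dP = -7
At P = 10: Q = 87 - 7*10 = 17
E = (dQ/dP)(P/Q) = (-7)(10/17) = -70/17

-70/17


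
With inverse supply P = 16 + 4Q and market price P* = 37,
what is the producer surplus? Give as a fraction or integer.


Minimum supply price (at Q=0): P_min = 16
Quantity supplied at P* = 37:
Q* = (37 - 16)/4 = 21/4
PS = (1/2) * Q* * (P* - P_min)
PS = (1/2) * 21/4 * (37 - 16)
PS = (1/2) * 21/4 * 21 = 441/8

441/8


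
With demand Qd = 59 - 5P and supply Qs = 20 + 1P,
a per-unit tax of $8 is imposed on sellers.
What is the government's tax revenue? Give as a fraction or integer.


With tax on sellers, new supply: Qs' = 20 + 1(P - 8)
= 12 + 1P
New equilibrium quantity:
Q_new = 119/6
Tax revenue = tax * Q_new = 8 * 119/6 = 476/3

476/3


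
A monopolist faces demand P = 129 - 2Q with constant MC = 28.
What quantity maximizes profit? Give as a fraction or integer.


TR = P*Q = (129 - 2Q)Q = 129Q - 2Q^2
MR = dTR/dQ = 129 - 4Q
Set MR = MC:
129 - 4Q = 28
101 = 4Q
Q* = 101/4 = 101/4

101/4


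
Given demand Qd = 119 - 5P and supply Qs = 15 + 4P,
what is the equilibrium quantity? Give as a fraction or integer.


First find equilibrium price:
119 - 5P = 15 + 4P
P* = 104/9 = 104/9
Then substitute into demand:
Q* = 119 - 5 * 104/9 = 551/9

551/9


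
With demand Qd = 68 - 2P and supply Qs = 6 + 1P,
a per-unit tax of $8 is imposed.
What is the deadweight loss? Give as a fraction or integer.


Pre-tax equilibrium quantity: Q* = 80/3
Post-tax equilibrium quantity: Q_tax = 64/3
Reduction in quantity: Q* - Q_tax = 16/3
DWL = (1/2) * tax * (Q* - Q_tax)
DWL = (1/2) * 8 * 16/3 = 64/3

64/3


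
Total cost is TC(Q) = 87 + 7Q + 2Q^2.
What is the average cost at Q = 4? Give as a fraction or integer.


TC(4) = 87 + 7*4 + 2*4^2
TC(4) = 87 + 28 + 32 = 147
AC = TC/Q = 147/4 = 147/4

147/4


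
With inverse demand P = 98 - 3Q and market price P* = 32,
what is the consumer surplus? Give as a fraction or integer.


Maximum willingness to pay (at Q=0): P_max = 98
Quantity demanded at P* = 32:
Q* = (98 - 32)/3 = 22
CS = (1/2) * Q* * (P_max - P*)
CS = (1/2) * 22 * (98 - 32)
CS = (1/2) * 22 * 66 = 726

726


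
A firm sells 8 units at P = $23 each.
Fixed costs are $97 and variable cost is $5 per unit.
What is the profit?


Total Revenue = P * Q = 23 * 8 = $184
Total Cost = FC + VC*Q = 97 + 5*8 = $137
Profit = TR - TC = 184 - 137 = $47

$47


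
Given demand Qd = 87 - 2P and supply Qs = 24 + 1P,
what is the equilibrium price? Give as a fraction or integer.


At equilibrium, Qd = Qs.
87 - 2P = 24 + 1P
87 - 24 = 2P + 1P
63 = 3P
P* = 63/3 = 21

21


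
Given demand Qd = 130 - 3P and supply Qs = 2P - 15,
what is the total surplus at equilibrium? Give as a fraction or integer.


Find equilibrium: 130 - 3P = 2P - 15
130 + 15 = 5P
P* = 145/5 = 29
Q* = 2*29 - 15 = 43
Inverse demand: P = 130/3 - Q/3, so P_max = 130/3
Inverse supply: P = 15/2 + Q/2, so P_min = 15/2
CS = (1/2) * 43 * (130/3 - 29) = 1849/6
PS = (1/2) * 43 * (29 - 15/2) = 1849/4
TS = CS + PS = 1849/6 + 1849/4 = 9245/12

9245/12


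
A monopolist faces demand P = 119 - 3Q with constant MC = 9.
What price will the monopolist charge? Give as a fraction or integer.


MR = 119 - 6Q
Set MR = MC: 119 - 6Q = 9
Q* = 55/3
Substitute into demand:
P* = 119 - 3*55/3 = 64

64


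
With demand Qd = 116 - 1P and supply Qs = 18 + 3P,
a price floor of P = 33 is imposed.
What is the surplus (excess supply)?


At P = 33:
Qd = 116 - 1*33 = 83
Qs = 18 + 3*33 = 117
Surplus = Qs - Qd = 117 - 83 = 34

34


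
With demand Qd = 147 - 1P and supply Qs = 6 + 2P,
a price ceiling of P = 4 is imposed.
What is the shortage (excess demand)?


At P = 4:
Qd = 147 - 1*4 = 143
Qs = 6 + 2*4 = 14
Shortage = Qd - Qs = 143 - 14 = 129

129


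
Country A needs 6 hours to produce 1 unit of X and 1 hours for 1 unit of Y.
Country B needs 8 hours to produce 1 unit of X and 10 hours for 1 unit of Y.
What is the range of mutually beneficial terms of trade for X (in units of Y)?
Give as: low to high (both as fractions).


Opportunity cost of X for Country A = hours_X / hours_Y = 6/1 = 6 units of Y
Opportunity cost of X for Country B = hours_X / hours_Y = 8/10 = 4/5 units of Y
Terms of trade must be between the two opportunity costs.
Range: 4/5 to 6

4/5 to 6


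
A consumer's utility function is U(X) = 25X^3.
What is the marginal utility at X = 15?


MU = dU/dX = 25*3*X^(3-1)
MU = 75*X^2
At X = 15:
MU = 75 * 15^2
MU = 75 * 225 = 16875

16875


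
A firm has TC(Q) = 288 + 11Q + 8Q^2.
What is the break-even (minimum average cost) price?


AC(Q) = 288/Q + 11 + 8Q
To minimize: dAC/dQ = -288/Q^2 + 8 = 0
Q^2 = 288/8 = 36
Q* = 6
Min AC = 288/6 + 11 + 8*6
Min AC = 48 + 11 + 48 = 107

107


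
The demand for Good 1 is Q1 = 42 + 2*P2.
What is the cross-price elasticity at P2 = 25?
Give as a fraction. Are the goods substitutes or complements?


dQ1/dP2 = 2
At P2 = 25: Q1 = 42 + 2*25 = 92
Exy = (dQ1/dP2)(P2/Q1) = 2 * 25 / 92 = 25/46
Since Exy > 0, the goods are substitutes.

25/46 (substitutes)


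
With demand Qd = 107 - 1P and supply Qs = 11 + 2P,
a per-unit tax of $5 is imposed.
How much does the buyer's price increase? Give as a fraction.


With a per-unit tax, the buyer's price increase depends on relative slopes.
Supply slope: d = 2, Demand slope: b = 1
Buyer's price increase = d * tax / (b + d)
= 2 * 5 / (1 + 2)
= 10 / 3 = 10/3

10/3


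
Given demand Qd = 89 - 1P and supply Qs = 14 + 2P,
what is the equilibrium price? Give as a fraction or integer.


At equilibrium, Qd = Qs.
89 - 1P = 14 + 2P
89 - 14 = 1P + 2P
75 = 3P
P* = 75/3 = 25

25


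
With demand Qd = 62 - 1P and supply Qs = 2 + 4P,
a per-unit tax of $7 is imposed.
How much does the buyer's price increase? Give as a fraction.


With a per-unit tax, the buyer's price increase depends on relative slopes.
Supply slope: d = 4, Demand slope: b = 1
Buyer's price increase = d * tax / (b + d)
= 4 * 7 / (1 + 4)
= 28 / 5 = 28/5

28/5


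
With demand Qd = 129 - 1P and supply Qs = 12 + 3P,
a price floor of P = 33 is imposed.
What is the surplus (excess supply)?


At P = 33:
Qd = 129 - 1*33 = 96
Qs = 12 + 3*33 = 111
Surplus = Qs - Qd = 111 - 96 = 15

15


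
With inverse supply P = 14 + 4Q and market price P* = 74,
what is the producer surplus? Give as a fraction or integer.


Minimum supply price (at Q=0): P_min = 14
Quantity supplied at P* = 74:
Q* = (74 - 14)/4 = 15
PS = (1/2) * Q* * (P* - P_min)
PS = (1/2) * 15 * (74 - 14)
PS = (1/2) * 15 * 60 = 450

450


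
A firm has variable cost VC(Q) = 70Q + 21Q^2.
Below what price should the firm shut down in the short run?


AVC(Q) = VC(Q)/Q = 70 + 21Q
AVC is increasing in Q, so minimum AVC is at Q -> 0+.
Min AVC = 70
The firm should shut down if P < 70.

70


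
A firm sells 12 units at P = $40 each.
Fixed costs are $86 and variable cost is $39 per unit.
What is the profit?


Total Revenue = P * Q = 40 * 12 = $480
Total Cost = FC + VC*Q = 86 + 39*12 = $554
Profit = TR - TC = 480 - 554 = $-74

$-74


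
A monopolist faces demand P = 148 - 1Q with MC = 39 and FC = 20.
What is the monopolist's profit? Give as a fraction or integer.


MR = MC: 148 - 2Q = 39
Q* = 109/2
P* = 148 - 1*109/2 = 187/2
Profit = (P* - MC)*Q* - FC
= (187/2 - 39)*109/2 - 20
= 109/2*109/2 - 20
= 11881/4 - 20 = 11801/4

11801/4


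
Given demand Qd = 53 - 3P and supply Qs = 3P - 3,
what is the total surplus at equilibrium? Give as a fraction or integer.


Find equilibrium: 53 - 3P = 3P - 3
53 + 3 = 6P
P* = 56/6 = 28/3
Q* = 3*28/3 - 3 = 25
Inverse demand: P = 53/3 - Q/3, so P_max = 53/3
Inverse supply: P = 1 + Q/3, so P_min = 1
CS = (1/2) * 25 * (53/3 - 28/3) = 625/6
PS = (1/2) * 25 * (28/3 - 1) = 625/6
TS = CS + PS = 625/6 + 625/6 = 625/3

625/3


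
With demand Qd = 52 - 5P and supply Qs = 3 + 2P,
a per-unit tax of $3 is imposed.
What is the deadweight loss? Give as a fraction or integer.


Pre-tax equilibrium quantity: Q* = 17
Post-tax equilibrium quantity: Q_tax = 89/7
Reduction in quantity: Q* - Q_tax = 30/7
DWL = (1/2) * tax * (Q* - Q_tax)
DWL = (1/2) * 3 * 30/7 = 45/7

45/7


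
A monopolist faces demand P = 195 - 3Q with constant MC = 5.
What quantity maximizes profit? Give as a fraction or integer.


TR = P*Q = (195 - 3Q)Q = 195Q - 3Q^2
MR = dTR/dQ = 195 - 6Q
Set MR = MC:
195 - 6Q = 5
190 = 6Q
Q* = 190/6 = 95/3

95/3


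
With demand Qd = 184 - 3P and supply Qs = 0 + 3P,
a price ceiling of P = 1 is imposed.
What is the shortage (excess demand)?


At P = 1:
Qd = 184 - 3*1 = 181
Qs = 0 + 3*1 = 3
Shortage = Qd - Qs = 181 - 3 = 178

178


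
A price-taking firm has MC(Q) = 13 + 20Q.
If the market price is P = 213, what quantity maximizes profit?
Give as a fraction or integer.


In perfect competition, profit is maximized where P = MC.
213 = 13 + 20Q
200 = 20Q
Q* = 200/20 = 10

10


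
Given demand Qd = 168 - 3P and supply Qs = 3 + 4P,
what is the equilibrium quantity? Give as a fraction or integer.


First find equilibrium price:
168 - 3P = 3 + 4P
P* = 165/7 = 165/7
Then substitute into demand:
Q* = 168 - 3 * 165/7 = 681/7

681/7


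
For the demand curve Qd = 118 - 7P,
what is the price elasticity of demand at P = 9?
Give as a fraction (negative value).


dQ/dP = -7
At P = 9: Q = 118 - 7*9 = 55
E = (dQ/dP)(P/Q) = (-7)(9/55) = -63/55

-63/55


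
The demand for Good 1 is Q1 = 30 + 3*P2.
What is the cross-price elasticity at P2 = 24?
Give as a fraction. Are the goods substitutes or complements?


dQ1/dP2 = 3
At P2 = 24: Q1 = 30 + 3*24 = 102
Exy = (dQ1/dP2)(P2/Q1) = 3 * 24 / 102 = 12/17
Since Exy > 0, the goods are substitutes.

12/17 (substitutes)


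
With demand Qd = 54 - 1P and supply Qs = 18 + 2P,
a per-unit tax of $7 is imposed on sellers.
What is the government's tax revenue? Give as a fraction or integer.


With tax on sellers, new supply: Qs' = 18 + 2(P - 7)
= 4 + 2P
New equilibrium quantity:
Q_new = 112/3
Tax revenue = tax * Q_new = 7 * 112/3 = 784/3

784/3


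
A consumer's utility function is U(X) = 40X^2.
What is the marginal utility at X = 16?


MU = dU/dX = 40*2*X^(2-1)
MU = 80*X^1
At X = 16:
MU = 80 * 16^1
MU = 80 * 16 = 1280

1280


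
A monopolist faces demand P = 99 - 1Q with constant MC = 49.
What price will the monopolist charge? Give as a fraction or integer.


MR = 99 - 2Q
Set MR = MC: 99 - 2Q = 49
Q* = 25
Substitute into demand:
P* = 99 - 1*25 = 74

74


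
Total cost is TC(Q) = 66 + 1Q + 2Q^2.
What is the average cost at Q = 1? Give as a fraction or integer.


TC(1) = 66 + 1*1 + 2*1^2
TC(1) = 66 + 1 + 2 = 69
AC = TC/Q = 69/1 = 69

69


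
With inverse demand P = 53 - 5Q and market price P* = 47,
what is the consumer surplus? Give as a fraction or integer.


Maximum willingness to pay (at Q=0): P_max = 53
Quantity demanded at P* = 47:
Q* = (53 - 47)/5 = 6/5
CS = (1/2) * Q* * (P_max - P*)
CS = (1/2) * 6/5 * (53 - 47)
CS = (1/2) * 6/5 * 6 = 18/5

18/5


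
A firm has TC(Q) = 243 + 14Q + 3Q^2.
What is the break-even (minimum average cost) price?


AC(Q) = 243/Q + 14 + 3Q
To minimize: dAC/dQ = -243/Q^2 + 3 = 0
Q^2 = 243/3 = 81
Q* = 9
Min AC = 243/9 + 14 + 3*9
Min AC = 27 + 14 + 27 = 68

68


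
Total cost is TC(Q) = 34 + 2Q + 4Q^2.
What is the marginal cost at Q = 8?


MC = dTC/dQ = 2 + 2*4*Q
At Q = 8:
MC = 2 + 8*8
MC = 2 + 64 = 66

66


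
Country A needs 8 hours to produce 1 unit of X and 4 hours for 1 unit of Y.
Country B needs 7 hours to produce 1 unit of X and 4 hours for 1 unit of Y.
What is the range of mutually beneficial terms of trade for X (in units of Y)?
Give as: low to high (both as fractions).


Opportunity cost of X for Country A = hours_X / hours_Y = 8/4 = 2 units of Y
Opportunity cost of X for Country B = hours_X / hours_Y = 7/4 = 7/4 units of Y
Terms of trade must be between the two opportunity costs.
Range: 7/4 to 2

7/4 to 2


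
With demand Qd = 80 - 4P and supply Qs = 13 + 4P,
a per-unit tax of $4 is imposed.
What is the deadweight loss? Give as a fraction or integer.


Pre-tax equilibrium quantity: Q* = 93/2
Post-tax equilibrium quantity: Q_tax = 77/2
Reduction in quantity: Q* - Q_tax = 8
DWL = (1/2) * tax * (Q* - Q_tax)
DWL = (1/2) * 4 * 8 = 16

16


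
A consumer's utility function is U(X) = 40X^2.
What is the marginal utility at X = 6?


MU = dU/dX = 40*2*X^(2-1)
MU = 80*X^1
At X = 6:
MU = 80 * 6^1
MU = 80 * 6 = 480

480


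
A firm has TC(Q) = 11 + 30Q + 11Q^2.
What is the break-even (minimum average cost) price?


AC(Q) = 11/Q + 30 + 11Q
To minimize: dAC/dQ = -11/Q^2 + 11 = 0
Q^2 = 11/11 = 1
Q* = 1
Min AC = 11/1 + 30 + 11*1
Min AC = 11 + 30 + 11 = 52

52


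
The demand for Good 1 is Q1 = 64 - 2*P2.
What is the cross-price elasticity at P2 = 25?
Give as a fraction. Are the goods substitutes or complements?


dQ1/dP2 = -2
At P2 = 25: Q1 = 64 - 2*25 = 14
Exy = (dQ1/dP2)(P2/Q1) = -2 * 25 / 14 = -25/7
Since Exy < 0, the goods are complements.

-25/7 (complements)


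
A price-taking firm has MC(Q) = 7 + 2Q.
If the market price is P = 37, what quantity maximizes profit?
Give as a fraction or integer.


In perfect competition, profit is maximized where P = MC.
37 = 7 + 2Q
30 = 2Q
Q* = 30/2 = 15

15


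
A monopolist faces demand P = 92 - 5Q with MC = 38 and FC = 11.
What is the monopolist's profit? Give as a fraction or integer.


MR = MC: 92 - 10Q = 38
Q* = 27/5
P* = 92 - 5*27/5 = 65
Profit = (P* - MC)*Q* - FC
= (65 - 38)*27/5 - 11
= 27*27/5 - 11
= 729/5 - 11 = 674/5

674/5


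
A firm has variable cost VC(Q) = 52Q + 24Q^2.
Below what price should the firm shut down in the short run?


AVC(Q) = VC(Q)/Q = 52 + 24Q
AVC is increasing in Q, so minimum AVC is at Q -> 0+.
Min AVC = 52
The firm should shut down if P < 52.

52


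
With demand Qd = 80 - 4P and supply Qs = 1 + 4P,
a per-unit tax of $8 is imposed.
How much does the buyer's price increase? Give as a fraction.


With a per-unit tax, the buyer's price increase depends on relative slopes.
Supply slope: d = 4, Demand slope: b = 4
Buyer's price increase = d * tax / (b + d)
= 4 * 8 / (4 + 4)
= 32 / 8 = 4

4


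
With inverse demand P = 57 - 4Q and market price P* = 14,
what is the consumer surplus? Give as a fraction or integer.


Maximum willingness to pay (at Q=0): P_max = 57
Quantity demanded at P* = 14:
Q* = (57 - 14)/4 = 43/4
CS = (1/2) * Q* * (P_max - P*)
CS = (1/2) * 43/4 * (57 - 14)
CS = (1/2) * 43/4 * 43 = 1849/8

1849/8


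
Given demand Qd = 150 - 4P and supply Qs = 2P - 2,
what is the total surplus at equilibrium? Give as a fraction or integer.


Find equilibrium: 150 - 4P = 2P - 2
150 + 2 = 6P
P* = 152/6 = 76/3
Q* = 2*76/3 - 2 = 146/3
Inverse demand: P = 75/2 - Q/4, so P_max = 75/2
Inverse supply: P = 1 + Q/2, so P_min = 1
CS = (1/2) * 146/3 * (75/2 - 76/3) = 5329/18
PS = (1/2) * 146/3 * (76/3 - 1) = 5329/9
TS = CS + PS = 5329/18 + 5329/9 = 5329/6

5329/6


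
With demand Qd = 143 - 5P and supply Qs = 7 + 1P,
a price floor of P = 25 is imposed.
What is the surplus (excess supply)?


At P = 25:
Qd = 143 - 5*25 = 18
Qs = 7 + 1*25 = 32
Surplus = Qs - Qd = 32 - 18 = 14

14


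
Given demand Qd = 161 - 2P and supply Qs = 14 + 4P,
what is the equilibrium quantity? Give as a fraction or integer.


First find equilibrium price:
161 - 2P = 14 + 4P
P* = 147/6 = 49/2
Then substitute into demand:
Q* = 161 - 2 * 49/2 = 112

112


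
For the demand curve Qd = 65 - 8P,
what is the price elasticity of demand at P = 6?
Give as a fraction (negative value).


dQ/dP = -8
At P = 6: Q = 65 - 8*6 = 17
E = (dQ/dP)(P/Q) = (-8)(6/17) = -48/17

-48/17


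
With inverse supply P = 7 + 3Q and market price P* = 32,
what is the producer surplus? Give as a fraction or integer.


Minimum supply price (at Q=0): P_min = 7
Quantity supplied at P* = 32:
Q* = (32 - 7)/3 = 25/3
PS = (1/2) * Q* * (P* - P_min)
PS = (1/2) * 25/3 * (32 - 7)
PS = (1/2) * 25/3 * 25 = 625/6

625/6


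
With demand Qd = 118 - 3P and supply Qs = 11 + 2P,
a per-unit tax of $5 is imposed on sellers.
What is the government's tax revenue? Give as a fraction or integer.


With tax on sellers, new supply: Qs' = 11 + 2(P - 5)
= 1 + 2P
New equilibrium quantity:
Q_new = 239/5
Tax revenue = tax * Q_new = 5 * 239/5 = 239

239


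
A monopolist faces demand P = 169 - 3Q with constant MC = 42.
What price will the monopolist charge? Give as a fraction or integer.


MR = 169 - 6Q
Set MR = MC: 169 - 6Q = 42
Q* = 127/6
Substitute into demand:
P* = 169 - 3*127/6 = 211/2

211/2


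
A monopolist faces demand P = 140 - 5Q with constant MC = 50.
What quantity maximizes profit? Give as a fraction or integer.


TR = P*Q = (140 - 5Q)Q = 140Q - 5Q^2
MR = dTR/dQ = 140 - 10Q
Set MR = MC:
140 - 10Q = 50
90 = 10Q
Q* = 90/10 = 9

9


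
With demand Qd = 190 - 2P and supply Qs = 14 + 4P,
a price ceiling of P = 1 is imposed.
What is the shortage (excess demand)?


At P = 1:
Qd = 190 - 2*1 = 188
Qs = 14 + 4*1 = 18
Shortage = Qd - Qs = 188 - 18 = 170

170


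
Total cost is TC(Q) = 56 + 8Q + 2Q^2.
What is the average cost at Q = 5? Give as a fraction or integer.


TC(5) = 56 + 8*5 + 2*5^2
TC(5) = 56 + 40 + 50 = 146
AC = TC/Q = 146/5 = 146/5

146/5


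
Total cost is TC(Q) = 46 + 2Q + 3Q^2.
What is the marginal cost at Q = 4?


MC = dTC/dQ = 2 + 2*3*Q
At Q = 4:
MC = 2 + 6*4
MC = 2 + 24 = 26

26


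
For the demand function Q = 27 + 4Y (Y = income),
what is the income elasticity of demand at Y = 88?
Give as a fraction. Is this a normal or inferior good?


dQ/dY = 4
At Y = 88: Q = 27 + 4*88 = 379
Ey = (dQ/dY)(Y/Q) = 4 * 88 / 379 = 352/379
Since Ey > 0, this is a normal good.

352/379 (normal good)


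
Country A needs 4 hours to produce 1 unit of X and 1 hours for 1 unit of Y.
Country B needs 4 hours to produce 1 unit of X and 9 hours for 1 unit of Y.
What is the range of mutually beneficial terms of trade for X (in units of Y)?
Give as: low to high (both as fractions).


Opportunity cost of X for Country A = hours_X / hours_Y = 4/1 = 4 units of Y
Opportunity cost of X for Country B = hours_X / hours_Y = 4/9 = 4/9 units of Y
Terms of trade must be between the two opportunity costs.
Range: 4/9 to 4

4/9 to 4


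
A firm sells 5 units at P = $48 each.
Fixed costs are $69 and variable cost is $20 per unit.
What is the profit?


Total Revenue = P * Q = 48 * 5 = $240
Total Cost = FC + VC*Q = 69 + 20*5 = $169
Profit = TR - TC = 240 - 169 = $71

$71


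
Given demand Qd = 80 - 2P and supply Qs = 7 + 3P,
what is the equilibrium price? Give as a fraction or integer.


At equilibrium, Qd = Qs.
80 - 2P = 7 + 3P
80 - 7 = 2P + 3P
73 = 5P
P* = 73/5 = 73/5

73/5


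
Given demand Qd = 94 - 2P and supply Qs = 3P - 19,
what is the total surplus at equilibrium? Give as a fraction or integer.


Find equilibrium: 94 - 2P = 3P - 19
94 + 19 = 5P
P* = 113/5 = 113/5
Q* = 3*113/5 - 19 = 244/5
Inverse demand: P = 47 - Q/2, so P_max = 47
Inverse supply: P = 19/3 + Q/3, so P_min = 19/3
CS = (1/2) * 244/5 * (47 - 113/5) = 14884/25
PS = (1/2) * 244/5 * (113/5 - 19/3) = 29768/75
TS = CS + PS = 14884/25 + 29768/75 = 14884/15

14884/15


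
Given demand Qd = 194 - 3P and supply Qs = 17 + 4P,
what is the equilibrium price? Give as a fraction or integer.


At equilibrium, Qd = Qs.
194 - 3P = 17 + 4P
194 - 17 = 3P + 4P
177 = 7P
P* = 177/7 = 177/7

177/7


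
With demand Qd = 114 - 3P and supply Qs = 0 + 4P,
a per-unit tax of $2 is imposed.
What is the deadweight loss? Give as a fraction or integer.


Pre-tax equilibrium quantity: Q* = 456/7
Post-tax equilibrium quantity: Q_tax = 432/7
Reduction in quantity: Q* - Q_tax = 24/7
DWL = (1/2) * tax * (Q* - Q_tax)
DWL = (1/2) * 2 * 24/7 = 24/7

24/7


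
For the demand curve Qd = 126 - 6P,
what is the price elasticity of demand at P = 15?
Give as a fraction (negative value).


dQ/dP = -6
At P = 15: Q = 126 - 6*15 = 36
E = (dQ/dP)(P/Q) = (-6)(15/36) = -5/2

-5/2


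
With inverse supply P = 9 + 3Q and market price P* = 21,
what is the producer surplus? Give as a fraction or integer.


Minimum supply price (at Q=0): P_min = 9
Quantity supplied at P* = 21:
Q* = (21 - 9)/3 = 4
PS = (1/2) * Q* * (P* - P_min)
PS = (1/2) * 4 * (21 - 9)
PS = (1/2) * 4 * 12 = 24

24


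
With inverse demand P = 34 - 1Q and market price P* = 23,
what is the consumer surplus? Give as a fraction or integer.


Maximum willingness to pay (at Q=0): P_max = 34
Quantity demanded at P* = 23:
Q* = (34 - 23)/1 = 11
CS = (1/2) * Q* * (P_max - P*)
CS = (1/2) * 11 * (34 - 23)
CS = (1/2) * 11 * 11 = 121/2

121/2


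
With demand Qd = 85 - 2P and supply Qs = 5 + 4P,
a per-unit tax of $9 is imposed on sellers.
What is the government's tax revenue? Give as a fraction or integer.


With tax on sellers, new supply: Qs' = 5 + 4(P - 9)
= 4P - 31
New equilibrium quantity:
Q_new = 139/3
Tax revenue = tax * Q_new = 9 * 139/3 = 417

417


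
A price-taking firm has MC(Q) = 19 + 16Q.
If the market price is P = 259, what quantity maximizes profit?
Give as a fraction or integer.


In perfect competition, profit is maximized where P = MC.
259 = 19 + 16Q
240 = 16Q
Q* = 240/16 = 15

15


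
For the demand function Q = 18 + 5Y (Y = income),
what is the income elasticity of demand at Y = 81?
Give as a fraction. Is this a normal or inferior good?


dQ/dY = 5
At Y = 81: Q = 18 + 5*81 = 423
Ey = (dQ/dY)(Y/Q) = 5 * 81 / 423 = 45/47
Since Ey > 0, this is a normal good.

45/47 (normal good)


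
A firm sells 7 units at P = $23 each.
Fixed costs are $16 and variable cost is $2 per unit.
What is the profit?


Total Revenue = P * Q = 23 * 7 = $161
Total Cost = FC + VC*Q = 16 + 2*7 = $30
Profit = TR - TC = 161 - 30 = $131

$131


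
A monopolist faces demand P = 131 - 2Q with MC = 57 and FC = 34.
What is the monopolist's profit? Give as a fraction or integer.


MR = MC: 131 - 4Q = 57
Q* = 37/2
P* = 131 - 2*37/2 = 94
Profit = (P* - MC)*Q* - FC
= (94 - 57)*37/2 - 34
= 37*37/2 - 34
= 1369/2 - 34 = 1301/2

1301/2


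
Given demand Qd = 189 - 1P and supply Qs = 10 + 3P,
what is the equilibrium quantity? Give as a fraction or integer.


First find equilibrium price:
189 - 1P = 10 + 3P
P* = 179/4 = 179/4
Then substitute into demand:
Q* = 189 - 1 * 179/4 = 577/4

577/4


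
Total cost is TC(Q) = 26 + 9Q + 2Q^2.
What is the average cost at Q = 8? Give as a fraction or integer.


TC(8) = 26 + 9*8 + 2*8^2
TC(8) = 26 + 72 + 128 = 226
AC = TC/Q = 226/8 = 113/4

113/4


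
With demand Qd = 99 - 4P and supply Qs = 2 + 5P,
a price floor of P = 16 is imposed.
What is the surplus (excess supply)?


At P = 16:
Qd = 99 - 4*16 = 35
Qs = 2 + 5*16 = 82
Surplus = Qs - Qd = 82 - 35 = 47

47


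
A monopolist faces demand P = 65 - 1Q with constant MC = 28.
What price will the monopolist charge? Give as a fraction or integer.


MR = 65 - 2Q
Set MR = MC: 65 - 2Q = 28
Q* = 37/2
Substitute into demand:
P* = 65 - 1*37/2 = 93/2

93/2


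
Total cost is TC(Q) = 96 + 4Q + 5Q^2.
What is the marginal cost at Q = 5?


MC = dTC/dQ = 4 + 2*5*Q
At Q = 5:
MC = 4 + 10*5
MC = 4 + 50 = 54

54


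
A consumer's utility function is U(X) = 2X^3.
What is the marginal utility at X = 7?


MU = dU/dX = 2*3*X^(3-1)
MU = 6*X^2
At X = 7:
MU = 6 * 7^2
MU = 6 * 49 = 294

294


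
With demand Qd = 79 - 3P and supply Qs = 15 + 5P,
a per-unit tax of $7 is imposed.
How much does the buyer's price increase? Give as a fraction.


With a per-unit tax, the buyer's price increase depends on relative slopes.
Supply slope: d = 5, Demand slope: b = 3
Buyer's price increase = d * tax / (b + d)
= 5 * 7 / (3 + 5)
= 35 / 8 = 35/8

35/8


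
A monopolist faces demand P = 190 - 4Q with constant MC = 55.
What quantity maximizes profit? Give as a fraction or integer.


TR = P*Q = (190 - 4Q)Q = 190Q - 4Q^2
MR = dTR/dQ = 190 - 8Q
Set MR = MC:
190 - 8Q = 55
135 = 8Q
Q* = 135/8 = 135/8

135/8


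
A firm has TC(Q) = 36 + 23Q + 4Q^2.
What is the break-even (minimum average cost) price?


AC(Q) = 36/Q + 23 + 4Q
To minimize: dAC/dQ = -36/Q^2 + 4 = 0
Q^2 = 36/4 = 9
Q* = 3
Min AC = 36/3 + 23 + 4*3
Min AC = 12 + 23 + 12 = 47

47


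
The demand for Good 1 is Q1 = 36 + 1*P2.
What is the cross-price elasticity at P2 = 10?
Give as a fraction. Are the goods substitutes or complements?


dQ1/dP2 = 1
At P2 = 10: Q1 = 36 + 1*10 = 46
Exy = (dQ1/dP2)(P2/Q1) = 1 * 10 / 46 = 5/23
Since Exy > 0, the goods are substitutes.

5/23 (substitutes)


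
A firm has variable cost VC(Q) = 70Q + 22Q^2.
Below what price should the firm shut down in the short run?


AVC(Q) = VC(Q)/Q = 70 + 22Q
AVC is increasing in Q, so minimum AVC is at Q -> 0+.
Min AVC = 70
The firm should shut down if P < 70.

70


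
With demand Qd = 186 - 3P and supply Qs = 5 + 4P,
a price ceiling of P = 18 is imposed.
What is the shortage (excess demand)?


At P = 18:
Qd = 186 - 3*18 = 132
Qs = 5 + 4*18 = 77
Shortage = Qd - Qs = 132 - 77 = 55

55


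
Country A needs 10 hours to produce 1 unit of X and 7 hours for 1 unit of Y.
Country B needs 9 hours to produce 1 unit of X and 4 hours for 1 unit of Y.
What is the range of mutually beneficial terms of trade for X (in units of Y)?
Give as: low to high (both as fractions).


Opportunity cost of X for Country A = hours_X / hours_Y = 10/7 = 10/7 units of Y
Opportunity cost of X for Country B = hours_X / hours_Y = 9/4 = 9/4 units of Y
Terms of trade must be between the two opportunity costs.
Range: 10/7 to 9/4

10/7 to 9/4


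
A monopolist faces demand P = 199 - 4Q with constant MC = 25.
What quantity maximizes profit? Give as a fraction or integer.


TR = P*Q = (199 - 4Q)Q = 199Q - 4Q^2
MR = dTR/dQ = 199 - 8Q
Set MR = MC:
199 - 8Q = 25
174 = 8Q
Q* = 174/8 = 87/4

87/4


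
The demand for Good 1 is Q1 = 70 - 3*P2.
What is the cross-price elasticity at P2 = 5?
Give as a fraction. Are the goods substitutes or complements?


dQ1/dP2 = -3
At P2 = 5: Q1 = 70 - 3*5 = 55
Exy = (dQ1/dP2)(P2/Q1) = -3 * 5 / 55 = -3/11
Since Exy < 0, the goods are complements.

-3/11 (complements)


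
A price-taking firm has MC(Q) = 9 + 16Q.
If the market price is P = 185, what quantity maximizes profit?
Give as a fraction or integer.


In perfect competition, profit is maximized where P = MC.
185 = 9 + 16Q
176 = 16Q
Q* = 176/16 = 11

11


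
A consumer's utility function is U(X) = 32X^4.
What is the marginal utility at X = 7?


MU = dU/dX = 32*4*X^(4-1)
MU = 128*X^3
At X = 7:
MU = 128 * 7^3
MU = 128 * 343 = 43904

43904


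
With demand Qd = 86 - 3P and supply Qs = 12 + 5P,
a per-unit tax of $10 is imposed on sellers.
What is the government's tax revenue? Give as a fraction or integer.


With tax on sellers, new supply: Qs' = 12 + 5(P - 10)
= 5P - 38
New equilibrium quantity:
Q_new = 79/2
Tax revenue = tax * Q_new = 10 * 79/2 = 395

395


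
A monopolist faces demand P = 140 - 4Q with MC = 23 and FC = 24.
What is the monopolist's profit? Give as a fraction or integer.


MR = MC: 140 - 8Q = 23
Q* = 117/8
P* = 140 - 4*117/8 = 163/2
Profit = (P* - MC)*Q* - FC
= (163/2 - 23)*117/8 - 24
= 117/2*117/8 - 24
= 13689/16 - 24 = 13305/16

13305/16


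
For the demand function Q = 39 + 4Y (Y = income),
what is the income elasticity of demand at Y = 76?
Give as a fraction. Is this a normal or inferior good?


dQ/dY = 4
At Y = 76: Q = 39 + 4*76 = 343
Ey = (dQ/dY)(Y/Q) = 4 * 76 / 343 = 304/343
Since Ey > 0, this is a normal good.

304/343 (normal good)


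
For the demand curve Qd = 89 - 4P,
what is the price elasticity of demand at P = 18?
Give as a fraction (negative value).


dQ/dP = -4
At P = 18: Q = 89 - 4*18 = 17
E = (dQ/dP)(P/Q) = (-4)(18/17) = -72/17

-72/17


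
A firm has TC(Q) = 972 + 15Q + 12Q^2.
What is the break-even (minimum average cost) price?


AC(Q) = 972/Q + 15 + 12Q
To minimize: dAC/dQ = -972/Q^2 + 12 = 0
Q^2 = 972/12 = 81
Q* = 9
Min AC = 972/9 + 15 + 12*9
Min AC = 108 + 15 + 108 = 231

231
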